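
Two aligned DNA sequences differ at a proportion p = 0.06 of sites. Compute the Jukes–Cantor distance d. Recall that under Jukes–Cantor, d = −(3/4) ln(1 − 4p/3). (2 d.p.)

0.06

d = −(3/4) ln(1 − 4p/3) = −0.75 ln(1 − 0.08) = −0.75 ln(0.92)
  = −0.75 × (-0.083382) = 0.062537 substitutions/site.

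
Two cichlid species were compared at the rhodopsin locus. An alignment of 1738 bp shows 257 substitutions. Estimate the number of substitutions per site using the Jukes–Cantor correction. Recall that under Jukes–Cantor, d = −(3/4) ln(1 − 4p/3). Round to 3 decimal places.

0.165

p = 257/1738 ≈ 0.147871.
d = −(3/4) ln(1 − 4p/3) = −0.75 ln(1 − 0.197161) = −0.75 ln(0.802839)
  = −0.75 × (-0.219601) = 0.164701 substitutions/site.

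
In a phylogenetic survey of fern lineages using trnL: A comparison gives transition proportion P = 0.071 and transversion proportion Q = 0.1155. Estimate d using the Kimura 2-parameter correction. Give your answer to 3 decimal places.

0.215

Under the Kimura two-parameter model, d = −½ ln(1 − 2P − Q) − ¼ ln(1 − 2Q).
1 − 2P − Q = 0.7425, giving −½ ln(0.7425) = 0.148866.
1 − 2Q = 0.769, giving −¼ ln(0.769) = 0.065666.
d = 0.148866 + 0.065666 = 0.214532.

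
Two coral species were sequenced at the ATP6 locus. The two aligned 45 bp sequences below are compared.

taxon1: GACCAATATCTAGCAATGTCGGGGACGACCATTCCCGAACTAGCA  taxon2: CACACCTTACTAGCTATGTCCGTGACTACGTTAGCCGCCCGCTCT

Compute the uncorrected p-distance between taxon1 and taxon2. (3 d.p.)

0.444

The sequences differ at 20 of 45 positions.
p = 20/45 = 0.444444… ≈ 0.444 (to 3 d.p.).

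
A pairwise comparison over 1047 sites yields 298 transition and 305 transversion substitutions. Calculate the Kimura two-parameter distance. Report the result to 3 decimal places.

1.203

P = 298/1047 ≈ 0.284623 and Q = 305/1047 ≈ 0.291309.
Under the Kimura two-parameter model, d = −½ ln(1 − 2P − Q) − ¼ ln(1 − 2Q).
1 − 2P − Q = 0.139445, giving −½ ln(0.139445) = 0.985043.
1 − 2Q = 0.417382, giving −¼ ln(0.417382) = 0.218438.
d = 0.985043 + 0.218438 = 1.203481.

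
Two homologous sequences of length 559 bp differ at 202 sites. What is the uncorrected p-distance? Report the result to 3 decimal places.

0.361

p = 202/559 = 0.361359… ≈ 0.361 (to 3 d.p.).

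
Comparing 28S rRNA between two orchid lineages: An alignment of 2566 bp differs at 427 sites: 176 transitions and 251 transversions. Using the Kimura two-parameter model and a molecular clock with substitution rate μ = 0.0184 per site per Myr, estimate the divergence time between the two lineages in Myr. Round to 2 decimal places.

P = 176/2566 ≈ 0.068589 and Q = 251/2566 ≈ 0.097818.
Under the Kimura two-parameter model, d = −½ ln(1 − 2P − Q) − ¼ ln(1 − 2Q).
1 − 2P − Q = 0.765004, giving −½ ln(0.765004) = 0.133937.
1 − 2Q = 0.804364, giving −¼ ln(0.804364) = 0.054426.
d = 0.133937 + 0.054426 = 0.188363.
Under a molecular clock d = 2μt, so t = d/(2μ) = 0.188363 / (2 × 0.0184) = 5.12 Myr.

5.12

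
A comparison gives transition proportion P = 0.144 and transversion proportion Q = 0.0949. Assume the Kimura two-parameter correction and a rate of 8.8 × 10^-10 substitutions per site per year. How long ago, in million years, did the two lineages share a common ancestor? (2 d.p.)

Under the Kimura two-parameter model, d = −½ ln(1 − 2P − Q) − ¼ ln(1 − 2Q).
1 − 2P − Q = 0.6171, giving −½ ln(0.6171) = 0.241362.
1 − 2Q = 0.8102, giving −¼ ln(0.8102) = 0.052619.
d = 0.241362 + 0.052619 = 0.293981.
Under a molecular clock d = 2μt, so t = d/(2μ) = 0.293981 / (2 × 8.8 × 10^-10) = 167.03 million years.

167.03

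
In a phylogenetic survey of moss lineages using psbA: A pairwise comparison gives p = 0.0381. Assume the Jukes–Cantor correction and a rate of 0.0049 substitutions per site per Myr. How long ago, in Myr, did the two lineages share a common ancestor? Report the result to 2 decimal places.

d = −(3/4) ln(1 − 4p/3) = −0.75 ln(1 − 0.0508) = −0.75 ln(0.9492)
  = −0.75 × (-0.052136) = 0.039102 substitutions/site.
Under a molecular clock d = 2μt, so t = d/(2μ) = 0.039102 / (2 × 0.0049) = 3.99 Myr.

3.99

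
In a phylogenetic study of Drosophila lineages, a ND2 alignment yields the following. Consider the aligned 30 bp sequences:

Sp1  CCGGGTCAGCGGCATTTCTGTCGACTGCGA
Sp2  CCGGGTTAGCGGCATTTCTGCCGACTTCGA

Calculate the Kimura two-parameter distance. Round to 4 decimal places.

Of 30 sites, 2 differences are transitions and 1 are transversions, so P = 2/30 ≈ 0.066667 and Q = 1/30 ≈ 0.033333.
Under the Kimura two-parameter model, d = −½ ln(1 − 2P − Q) − ¼ ln(1 − 2Q).
1 − 2P − Q = 0.833333, giving −½ ln(0.833333) = 0.091161.
1 − 2Q = 0.933334, giving −¼ ln(0.933334) = 0.017248.
d = 0.091161 + 0.017248 = 0.108409.

0.1084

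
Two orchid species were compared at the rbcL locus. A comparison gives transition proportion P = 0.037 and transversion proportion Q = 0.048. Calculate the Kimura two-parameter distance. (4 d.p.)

0.0903

Under the Kimura two-parameter model, d = −½ ln(1 − 2P − Q) − ¼ ln(1 − 2Q).
1 − 2P − Q = 0.878, giving −½ ln(0.878) = 0.065054.
1 − 2Q = 0.904, giving −¼ ln(0.904) = 0.025231.
d = 0.065054 + 0.025231 = 0.090285.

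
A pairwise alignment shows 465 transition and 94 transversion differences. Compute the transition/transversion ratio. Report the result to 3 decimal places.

4.947

R = 465/94 = 4.946808… ≈ 4.947 (to 3 d.p.).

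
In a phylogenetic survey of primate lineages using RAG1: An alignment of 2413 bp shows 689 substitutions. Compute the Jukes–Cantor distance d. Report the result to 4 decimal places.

p = 689/2413 ≈ 0.285537.
d = −(3/4) ln(1 − 4p/3) = −0.75 ln(1 − 0.380716) = −0.75 ln(0.619284)
  = −0.75 × (-0.479191) = 0.359393 substitutions/site.

0.3594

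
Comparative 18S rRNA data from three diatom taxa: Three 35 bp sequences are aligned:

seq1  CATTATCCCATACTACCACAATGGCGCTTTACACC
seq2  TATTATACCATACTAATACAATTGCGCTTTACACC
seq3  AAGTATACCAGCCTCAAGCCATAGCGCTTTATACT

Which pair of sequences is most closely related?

seq1–seq2: 5/35 differ, p = 0.143, d = 0.158.
seq1–seq3: 13/35 differ, p = 0.371, d = 0.513.
seq2–seq3: 11/35 differ, p = 0.314, d = 0.407.
The smallest distance is between seq1 and seq2.

seq1 and seq2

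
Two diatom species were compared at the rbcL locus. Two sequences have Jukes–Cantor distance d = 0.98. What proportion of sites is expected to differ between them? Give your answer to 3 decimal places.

p = (3/4)(1 − e^(−4d/3)) = 0.75 × (1 − e^(-1.306667)) = 0.75 × (1 − 0.270721) = 0.546959.

0.547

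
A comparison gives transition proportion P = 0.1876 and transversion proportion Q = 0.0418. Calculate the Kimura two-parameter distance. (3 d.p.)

0.292

Under the Kimura two-parameter model, d = −½ ln(1 − 2P − Q) − ¼ ln(1 − 2Q).
1 − 2P − Q = 0.583, giving −½ ln(0.583) = 0.269784.
1 − 2Q = 0.9164, giving −¼ ln(0.9164) = 0.021826.
d = 0.269784 + 0.021826 = 0.291610.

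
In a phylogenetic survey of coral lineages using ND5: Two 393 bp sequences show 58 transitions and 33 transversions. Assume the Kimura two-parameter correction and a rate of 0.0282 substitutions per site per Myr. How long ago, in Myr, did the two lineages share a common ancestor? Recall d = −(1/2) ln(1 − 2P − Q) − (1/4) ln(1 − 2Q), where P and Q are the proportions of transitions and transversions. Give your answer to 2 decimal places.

5.04

P = 58/393 ≈ 0.147583 and Q = 33/393 ≈ 0.083969.
Under the Kimura two-parameter model, d = −½ ln(1 − 2P − Q) − ¼ ln(1 − 2Q).
1 − 2P − Q = 0.620865, giving −½ ln(0.620865) = 0.238321.
1 − 2Q = 0.832062, giving −¼ ln(0.832062) = 0.045962.
d = 0.238321 + 0.045962 = 0.284283.
Under a molecular clock d = 2μt, so t = d/(2μ) = 0.284283 / (2 × 0.0282) = 5.04 Myr.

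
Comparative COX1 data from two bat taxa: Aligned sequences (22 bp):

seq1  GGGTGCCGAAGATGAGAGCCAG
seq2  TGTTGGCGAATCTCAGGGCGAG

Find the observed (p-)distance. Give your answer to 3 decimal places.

The sequences differ at 8 of 22 positions (sites 1, 3, 6, 11, 12, 14, 17, 20).
p = 8/22 = 0.363636… ≈ 0.364 (to 3 d.p.).

0.364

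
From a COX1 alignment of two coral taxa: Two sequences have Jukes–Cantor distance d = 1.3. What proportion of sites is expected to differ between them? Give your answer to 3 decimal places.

0.617

p = (3/4)(1 − e^(−4d/3)) = 0.75 × (1 − e^(-1.733333)) = 0.75 × (1 − 0.176695) = 0.617479.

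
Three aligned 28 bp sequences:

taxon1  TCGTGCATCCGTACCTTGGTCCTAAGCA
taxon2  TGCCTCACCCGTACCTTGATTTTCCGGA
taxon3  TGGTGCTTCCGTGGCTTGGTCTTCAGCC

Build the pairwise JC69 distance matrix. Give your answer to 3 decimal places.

taxon1–taxon2: 11/28 sites differ → p ≈ 0.392857, d = −0.75 ln(1 − 0.523809) = 0.556452 ≈ 0.556.
taxon1–taxon3: 7/28 sites differ → p = 0.25, d = −0.75 ln(1 − 0.333333) = 0.304098 ≈ 0.304.
taxon2–taxon3: 12/28 sites differ → p ≈ 0.428571, d = −0.75 ln(1 − 0.571428) = 0.635472 ≈ 0.635.

d(taxon1,taxon2) = 0.556, d(taxon1,taxon3) = 0.304, d(taxon2,taxon3) = 0.635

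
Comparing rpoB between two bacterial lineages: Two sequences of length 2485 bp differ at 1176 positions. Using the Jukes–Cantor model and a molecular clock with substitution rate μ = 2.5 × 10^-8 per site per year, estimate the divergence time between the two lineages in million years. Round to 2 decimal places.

14.95

p = 1176/2485 ≈ 0.473239.
d = −(3/4) ln(1 − 4p/3) = −0.75 ln(1 − 0.630985) = −0.75 ln(0.369015)
  = −0.75 × (-0.996918) = 0.747689 substitutions/site.
Under a molecular clock d = 2μt, so t = d/(2μ) = 0.747689 / (2 × 2.5 × 10^-8) = 14.95 million years.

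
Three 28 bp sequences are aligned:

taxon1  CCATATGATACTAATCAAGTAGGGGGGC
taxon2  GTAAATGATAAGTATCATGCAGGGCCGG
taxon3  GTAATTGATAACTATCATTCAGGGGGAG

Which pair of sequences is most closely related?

taxon1–taxon2: 11/28 differ, p = 0.393, d = 0.556.
taxon1–taxon3: 12/28 differ, p = 0.429, d = 0.635.
taxon2–taxon3: 6/28 differ, p = 0.214, d = 0.252.
The smallest distance is between taxon2 and taxon3.

taxon2 and taxon3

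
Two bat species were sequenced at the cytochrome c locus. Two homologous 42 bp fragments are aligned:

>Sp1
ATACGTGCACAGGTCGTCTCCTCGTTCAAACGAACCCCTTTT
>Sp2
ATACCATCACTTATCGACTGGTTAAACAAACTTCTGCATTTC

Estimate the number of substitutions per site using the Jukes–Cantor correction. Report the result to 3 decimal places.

0.756

The sequences differ at 20 of 42 sites, so p = 20/42 ≈ 0.47619.
d = −(3/4) ln(1 − 4p/3) = −0.75 ln(1 − 0.63492) = −0.75 ln(0.36508)
  = −0.75 × (-1.007639) = 0.755729 substitutions/site.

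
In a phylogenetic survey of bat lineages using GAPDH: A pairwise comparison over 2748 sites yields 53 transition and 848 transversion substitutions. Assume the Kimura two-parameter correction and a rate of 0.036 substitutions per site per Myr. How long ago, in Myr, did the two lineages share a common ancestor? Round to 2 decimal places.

P = 53/2748 ≈ 0.019287 and Q = 848/2748 ≈ 0.308588.
Under the Kimura two-parameter model, d = −½ ln(1 − 2P − Q) − ¼ ln(1 − 2Q).
1 − 2P − Q = 0.652838, giving −½ ln(0.652838) = 0.213213.
1 − 2Q = 0.382824, giving −¼ ln(0.382824) = 0.240045.
d = 0.213213 + 0.240045 = 0.453258.
Under a molecular clock d = 2μt, so t = d/(2μ) = 0.453258 / (2 × 0.036) = 6.30 Myr.

6.30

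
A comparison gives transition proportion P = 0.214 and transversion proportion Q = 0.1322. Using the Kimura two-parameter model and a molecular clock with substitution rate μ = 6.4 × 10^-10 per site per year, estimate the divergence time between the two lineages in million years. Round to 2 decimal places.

Under the Kimura two-parameter model, d = −½ ln(1 − 2P − Q) − ¼ ln(1 − 2Q).
1 − 2P − Q = 0.4398, giving −½ ln(0.4398) = 0.410718.
1 − 2Q = 0.7356, giving −¼ ln(0.7356) = 0.076767.
d = 0.410718 + 0.076767 = 0.487485.
Under a molecular clock d = 2μt, so t = d/(2μ) = 0.487485 / (2 × 6.4 × 10^-10) = 380.85 million years.

380.85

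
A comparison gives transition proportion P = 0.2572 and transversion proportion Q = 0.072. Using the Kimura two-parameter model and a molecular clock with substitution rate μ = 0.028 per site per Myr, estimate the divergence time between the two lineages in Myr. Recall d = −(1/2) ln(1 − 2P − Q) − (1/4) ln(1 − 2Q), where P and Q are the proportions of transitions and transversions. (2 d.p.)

8.58

Under the Kimura two-parameter model, d = −½ ln(1 − 2P − Q) − ¼ ln(1 − 2Q).
1 − 2P − Q = 0.4136, giving −½ ln(0.4136) = 0.441428.
1 − 2Q = 0.856, giving −¼ ln(0.856) = 0.038871.
d = 0.441428 + 0.038871 = 0.480299.
Under a molecular clock d = 2μt, so t = d/(2μ) = 0.480299 / (2 × 0.028) = 8.58 Myr.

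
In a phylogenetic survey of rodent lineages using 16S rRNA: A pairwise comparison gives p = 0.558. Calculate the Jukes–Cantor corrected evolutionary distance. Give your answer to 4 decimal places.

d = −(3/4) ln(1 − 4p/3) = −0.75 ln(1 − 0.744) = −0.75 ln(0.256)
  = −0.75 × (-1.362578) = 1.021934 substitutions/site.

1.0219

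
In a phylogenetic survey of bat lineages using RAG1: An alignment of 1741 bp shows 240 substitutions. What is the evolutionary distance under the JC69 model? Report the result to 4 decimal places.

p = 240/1741 ≈ 0.137852.
d = −(3/4) ln(1 − 4p/3) = −0.75 ln(1 − 0.183803) = −0.75 ln(0.816197)
  = −0.75 × (-0.203100) = 0.152325 substitutions/site.

0.1523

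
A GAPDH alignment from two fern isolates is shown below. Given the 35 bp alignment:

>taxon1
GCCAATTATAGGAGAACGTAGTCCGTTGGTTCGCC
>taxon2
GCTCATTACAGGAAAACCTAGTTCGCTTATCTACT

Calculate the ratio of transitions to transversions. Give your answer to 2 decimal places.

3.33

Transitions are A↔G and C↔T; transversions are all other mismatches.
Transitions: 10. Transversions: 3.
R = 10/3 = 3.333333… ≈ 3.33 (to 2 d.p.).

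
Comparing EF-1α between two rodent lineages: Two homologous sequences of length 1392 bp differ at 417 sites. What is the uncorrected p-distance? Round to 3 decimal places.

0.300

p = 417/1392 = 0.299568… ≈ 0.300 (to 3 d.p.).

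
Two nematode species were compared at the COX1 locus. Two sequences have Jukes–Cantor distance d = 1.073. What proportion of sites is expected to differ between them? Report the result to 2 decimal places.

p = (3/4)(1 − e^(−4d/3)) = 0.75 × (1 − e^(-1.430667)) = 0.75 × (1 − 0.239149) = 0.570638.

0.57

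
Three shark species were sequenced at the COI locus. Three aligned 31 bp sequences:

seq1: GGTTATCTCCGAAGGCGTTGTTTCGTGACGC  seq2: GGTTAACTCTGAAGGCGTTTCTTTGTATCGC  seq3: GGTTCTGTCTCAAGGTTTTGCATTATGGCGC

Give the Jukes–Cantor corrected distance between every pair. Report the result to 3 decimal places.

d(seq1,seq2) = 0.269, d(seq1,seq3) = 0.481, d(seq2,seq3) = 0.481

seq1–seq2: 7/31 sites differ → p ≈ 0.225806, d = −0.75 ln(1 − 0.301075) = 0.268659 ≈ 0.269.
seq1–seq3: 11/31 sites differ → p ≈ 0.354839, d = −0.75 ln(1 − 0.473119) = 0.480585 ≈ 0.481.
seq2–seq3: 11/31 sites differ → p ≈ 0.354839, d = −0.75 ln(1 − 0.473119) = 0.480585 ≈ 0.481.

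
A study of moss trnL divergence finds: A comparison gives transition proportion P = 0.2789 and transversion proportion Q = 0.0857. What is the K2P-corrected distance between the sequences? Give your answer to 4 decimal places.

Under the Kimura two-parameter model, d = −½ ln(1 − 2P − Q) − ¼ ln(1 − 2Q).
1 − 2P − Q = 0.3565, giving −½ ln(0.3565) = 0.515711.
1 − 2Q = 0.8286, giving −¼ ln(0.8286) = 0.047004.
d = 0.515711 + 0.047004 = 0.562715.

0.5627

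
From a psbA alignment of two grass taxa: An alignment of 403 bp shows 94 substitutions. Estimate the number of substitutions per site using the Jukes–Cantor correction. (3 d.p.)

0.279

p = 94/403 ≈ 0.233251.
d = −(3/4) ln(1 − 4p/3) = −0.75 ln(1 − 0.311001) = −0.75 ln(0.688999)
  = −0.75 × (-0.372515) = 0.279386 substitutions/site.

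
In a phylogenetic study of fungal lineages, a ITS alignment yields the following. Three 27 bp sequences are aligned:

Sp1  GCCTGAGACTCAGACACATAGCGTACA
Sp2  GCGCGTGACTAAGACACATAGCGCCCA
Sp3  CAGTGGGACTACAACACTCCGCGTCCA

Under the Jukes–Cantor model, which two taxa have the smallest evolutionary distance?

Sp1 and Sp2

Sp1–Sp2: 6/27 differ, p = 0.222, d = 0.264.
Sp1–Sp3: 11/27 differ, p = 0.407, d = 0.588.
Sp2–Sp3: 10/27 differ, p = 0.370, d = 0.511.
The smallest distance is between Sp1 and Sp2.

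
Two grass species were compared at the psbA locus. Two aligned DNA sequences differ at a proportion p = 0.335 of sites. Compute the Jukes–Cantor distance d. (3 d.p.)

0.444

d = −(3/4) ln(1 − 4p/3) = −0.75 ln(1 − 0.446667) = −0.75 ln(0.553333)
  = −0.75 × (-0.591795) = 0.443846 substitutions/site.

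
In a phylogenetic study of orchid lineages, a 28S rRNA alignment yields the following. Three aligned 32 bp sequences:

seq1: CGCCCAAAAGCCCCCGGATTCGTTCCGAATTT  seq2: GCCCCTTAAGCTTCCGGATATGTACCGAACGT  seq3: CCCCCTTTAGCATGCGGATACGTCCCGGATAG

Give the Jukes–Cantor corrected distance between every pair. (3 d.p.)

d(seq1,seq2) = 0.460, d(seq1,seq3) = 0.520, d(seq2,seq3) = 0.404

seq1–seq2: 11/32 sites differ → p = 0.34375, d = −0.75 ln(1 − 0.458333) = 0.459828 ≈ 0.460.
seq1–seq3: 12/32 sites differ → p = 0.375, d = −0.75 ln(1 − 0.5) = 0.519860 ≈ 0.520.
seq2–seq3: 10/32 sites differ → p = 0.3125, d = −0.75 ln(1 − 0.416667) = 0.404248 ≈ 0.404.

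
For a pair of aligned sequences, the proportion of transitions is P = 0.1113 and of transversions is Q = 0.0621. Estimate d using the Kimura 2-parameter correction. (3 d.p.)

Under the Kimura two-parameter model, d = −½ ln(1 − 2P − Q) − ¼ ln(1 − 2Q).
1 − 2P − Q = 0.7153, giving −½ ln(0.7153) = 0.167527.
1 − 2Q = 0.8758, giving −¼ ln(0.8758) = 0.033154.
d = 0.167527 + 0.033154 = 0.200681.

0.201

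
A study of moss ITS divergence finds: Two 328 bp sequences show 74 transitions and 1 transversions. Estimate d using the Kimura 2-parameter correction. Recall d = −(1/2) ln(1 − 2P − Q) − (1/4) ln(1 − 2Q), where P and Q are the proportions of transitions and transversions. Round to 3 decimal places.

P = 74/328 ≈ 0.22561 and Q = 1/328 ≈ 0.003049.
Under the Kimura two-parameter model, d = −½ ln(1 − 2P − Q) − ¼ ln(1 − 2Q).
1 − 2P − Q = 0.545731, giving −½ ln(0.545731) = 0.302815.
1 − 2Q = 0.993902, giving −¼ ln(0.993902) = 0.001529.
d = 0.302815 + 0.001529 = 0.304344.

0.304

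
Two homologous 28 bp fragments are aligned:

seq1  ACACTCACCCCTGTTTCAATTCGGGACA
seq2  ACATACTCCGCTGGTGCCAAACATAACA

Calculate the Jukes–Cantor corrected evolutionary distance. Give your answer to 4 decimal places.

The sequences differ at 12 of 28 sites, so p = 12/28 ≈ 0.428571.
d = −(3/4) ln(1 − 4p/3) = −0.75 ln(1 − 0.571428) = −0.75 ln(0.428572)
  = −0.75 × (-0.847297) = 0.635473 substitutions/site.

0.6355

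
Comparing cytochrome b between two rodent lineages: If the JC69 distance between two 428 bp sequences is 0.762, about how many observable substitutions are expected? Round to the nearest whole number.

Invert JC69: p = (3/4)(1 − e^(−4d/3)) = 0.75 × (1 − e^(-1.016)) = 0.75 × (1 − 0.362040) = 0.478470.
Expected differing sites = pL ≈ 0.478470 × 428 = 204.78516 ≈ 205.

205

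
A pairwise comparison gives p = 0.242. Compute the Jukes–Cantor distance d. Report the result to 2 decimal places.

d = −(3/4) ln(1 − 4p/3) = −0.75 ln(1 − 0.322667) = −0.75 ln(0.677333)
  = −0.75 × (-0.389592) = 0.292194 substitutions/site.

0.29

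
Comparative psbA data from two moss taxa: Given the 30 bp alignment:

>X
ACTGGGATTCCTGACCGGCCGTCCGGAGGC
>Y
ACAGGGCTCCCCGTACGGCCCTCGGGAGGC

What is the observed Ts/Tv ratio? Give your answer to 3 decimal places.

Transitions are A↔G and C↔T; transversions are all other mismatches.
Transitions: 2. Transversions: 6.
R = 2/6 = 0.333333… ≈ 0.333 (to 3 d.p.).

0.333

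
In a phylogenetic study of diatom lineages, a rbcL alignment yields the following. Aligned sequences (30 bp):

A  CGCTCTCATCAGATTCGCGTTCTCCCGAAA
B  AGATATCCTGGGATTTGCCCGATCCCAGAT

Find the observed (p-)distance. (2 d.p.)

0.47

The sequences differ at 14 of 30 positions.
p = 14/30 = 0.466666… ≈ 0.47 (to 2 d.p.).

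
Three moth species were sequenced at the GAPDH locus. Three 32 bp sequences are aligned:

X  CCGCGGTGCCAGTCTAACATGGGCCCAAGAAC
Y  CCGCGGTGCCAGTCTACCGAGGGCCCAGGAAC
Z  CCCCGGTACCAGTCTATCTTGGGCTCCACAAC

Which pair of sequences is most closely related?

X–Y: 4/32 differ, p = 0.125, d = 0.137.
X–Z: 7/32 differ, p = 0.219, d = 0.259.
Y–Z: 9/32 differ, p = 0.281, d = 0.353.
The smallest distance is between X and Y.

X and Y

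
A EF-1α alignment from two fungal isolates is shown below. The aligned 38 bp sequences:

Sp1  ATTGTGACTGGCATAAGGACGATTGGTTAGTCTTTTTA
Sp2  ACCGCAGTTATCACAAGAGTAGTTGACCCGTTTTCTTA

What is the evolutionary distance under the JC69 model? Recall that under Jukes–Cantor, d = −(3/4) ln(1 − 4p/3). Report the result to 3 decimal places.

The sequences differ at 20 of 38 sites, so p = 20/38 ≈ 0.526316.
d = −(3/4) ln(1 − 4p/3) = −0.75 ln(1 − 0.701755) = −0.75 ln(0.298245)
  = −0.75 × (-1.209840) = 0.907380 substitutions/site.

0.907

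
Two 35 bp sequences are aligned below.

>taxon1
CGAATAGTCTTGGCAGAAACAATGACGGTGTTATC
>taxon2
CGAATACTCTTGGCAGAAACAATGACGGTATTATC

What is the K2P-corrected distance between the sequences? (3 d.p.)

0.060

Of 35 sites, 1 differences are transitions and 1 are transversions, so P = 1/35 ≈ 0.028571 and Q = 1/35 ≈ 0.028571.
Under the Kimura two-parameter model, d = −½ ln(1 − 2P − Q) − ¼ ln(1 − 2Q).
1 − 2P − Q = 0.914287, giving −½ ln(0.914287) = 0.044805.
1 − 2Q = 0.942858, giving −¼ ln(0.942858) = 0.014710.
d = 0.044805 + 0.014710 = 0.059515.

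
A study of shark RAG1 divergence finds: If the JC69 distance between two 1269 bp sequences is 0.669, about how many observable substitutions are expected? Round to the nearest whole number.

562

Invert JC69: p = (3/4)(1 − e^(−4d/3)) = 0.75 × (1 − e^(-0.892)) = 0.75 × (1 − 0.409835) = 0.442624.
Expected differing sites = pL ≈ 0.442624 × 1269 = 561.689856 ≈ 562.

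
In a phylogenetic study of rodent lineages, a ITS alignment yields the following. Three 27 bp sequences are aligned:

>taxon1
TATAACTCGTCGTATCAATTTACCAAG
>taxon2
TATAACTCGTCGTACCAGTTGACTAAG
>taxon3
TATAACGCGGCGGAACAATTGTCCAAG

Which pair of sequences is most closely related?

taxon1 and taxon2

taxon1–taxon2: 4/27 differ, p = 0.148, d = 0.165.
taxon1–taxon3: 6/27 differ, p = 0.222, d = 0.264.
taxon2–taxon3: 7/27 differ, p = 0.259, d = 0.318.
The smallest distance is between taxon1 and taxon2.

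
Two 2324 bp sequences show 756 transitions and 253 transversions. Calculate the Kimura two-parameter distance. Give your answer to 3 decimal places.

0.774

P = 756/2324 ≈ 0.325301 and Q = 253/2324 ≈ 0.108864.
Under the Kimura two-parameter model, d = −½ ln(1 − 2P − Q) − ¼ ln(1 − 2Q).
1 − 2P − Q = 0.240534, giving −½ ln(0.240534) = 0.712447.
1 − 2Q = 0.782272, giving −¼ ln(0.782272) = 0.061388.
d = 0.712447 + 0.061388 = 0.773835.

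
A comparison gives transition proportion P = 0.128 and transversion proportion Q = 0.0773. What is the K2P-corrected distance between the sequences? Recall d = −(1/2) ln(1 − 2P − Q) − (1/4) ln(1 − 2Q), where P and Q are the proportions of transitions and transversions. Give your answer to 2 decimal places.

0.24

Under the Kimura two-parameter model, d = −½ ln(1 − 2P − Q) − ¼ ln(1 − 2Q).
1 − 2P − Q = 0.6667, giving −½ ln(0.6667) = 0.202708.
1 − 2Q = 0.8454, giving −¼ ln(0.8454) = 0.041986.
d = 0.202708 + 0.041986 = 0.244694.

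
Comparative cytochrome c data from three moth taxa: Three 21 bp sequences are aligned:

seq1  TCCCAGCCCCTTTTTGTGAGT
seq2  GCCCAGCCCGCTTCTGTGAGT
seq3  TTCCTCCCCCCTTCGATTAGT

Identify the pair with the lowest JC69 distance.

seq1 and seq2

seq1–seq2: 4/21 differ, p = 0.190, d = 0.220.
seq1–seq3: 8/21 differ, p = 0.381, d = 0.532.
seq2–seq3: 8/21 differ, p = 0.381, d = 0.532.
The smallest distance is between seq1 and seq2.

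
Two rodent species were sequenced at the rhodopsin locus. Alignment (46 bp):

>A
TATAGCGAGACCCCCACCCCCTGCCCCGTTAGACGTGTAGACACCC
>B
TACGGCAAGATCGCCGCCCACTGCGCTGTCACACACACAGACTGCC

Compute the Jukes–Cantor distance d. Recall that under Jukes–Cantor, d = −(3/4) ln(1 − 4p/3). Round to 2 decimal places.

0.51

The sequences differ at 17 of 46 sites, so p = 17/46 ≈ 0.369565.
d = −(3/4) ln(1 − 4p/3) = −0.75 ln(1 − 0.492753) = −0.75 ln(0.507247)
  = −0.75 × (-0.678757) = 0.509068 substitutions/site.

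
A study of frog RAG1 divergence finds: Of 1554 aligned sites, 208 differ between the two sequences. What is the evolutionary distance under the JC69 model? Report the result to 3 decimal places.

p = 208/1554 ≈ 0.133848.
d = −(3/4) ln(1 − 4p/3) = −0.75 ln(1 − 0.178464) = −0.75 ln(0.821536)
  = −0.75 × (-0.196580) = 0.147435 substitutions/site.

0.147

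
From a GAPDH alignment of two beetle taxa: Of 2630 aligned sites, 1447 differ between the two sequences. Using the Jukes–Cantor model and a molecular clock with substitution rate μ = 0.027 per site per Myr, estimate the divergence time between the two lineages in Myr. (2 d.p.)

p = 1447/2630 ≈ 0.55019.
d = −(3/4) ln(1 − 4p/3) = −0.75 ln(1 − 0.733587) = −0.75 ln(0.266413)
  = −0.75 × (-1.322708) = 0.992031 substitutions/site.
Under a molecular clock d = 2μt, so t = d/(2μ) = 0.992031 / (2 × 0.027) = 18.37 Myr.

18.37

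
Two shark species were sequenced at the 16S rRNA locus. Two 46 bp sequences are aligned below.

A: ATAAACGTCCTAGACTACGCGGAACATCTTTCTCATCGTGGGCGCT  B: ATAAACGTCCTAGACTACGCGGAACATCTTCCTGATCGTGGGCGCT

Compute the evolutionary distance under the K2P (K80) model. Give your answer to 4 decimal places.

Of 46 sites, 1 differences are transitions and 1 are transversions, so P = 1/46 ≈ 0.021739 and Q = 1/46 ≈ 0.021739.
Under the Kimura two-parameter model, d = −½ ln(1 − 2P − Q) − ¼ ln(1 − 2Q).
1 − 2P − Q = 0.934783, giving −½ ln(0.934783) = 0.033720.
1 − 2Q = 0.956522, giving −¼ ln(0.956522) = 0.011113.
d = 0.033720 + 0.011113 = 0.044833.

0.0448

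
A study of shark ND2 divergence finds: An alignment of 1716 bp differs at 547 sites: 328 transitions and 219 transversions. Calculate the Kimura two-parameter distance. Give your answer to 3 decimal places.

0.430

P = 328/1716 ≈ 0.191142 and Q = 219/1716 ≈ 0.127622.
Under the Kimura two-parameter model, d = −½ ln(1 − 2P − Q) − ¼ ln(1 − 2Q).
1 − 2P − Q = 0.490094, giving −½ ln(0.490094) = 0.356579.
1 − 2Q = 0.744756, giving −¼ ln(0.744756) = 0.073675.
d = 0.356579 + 0.073675 = 0.430254.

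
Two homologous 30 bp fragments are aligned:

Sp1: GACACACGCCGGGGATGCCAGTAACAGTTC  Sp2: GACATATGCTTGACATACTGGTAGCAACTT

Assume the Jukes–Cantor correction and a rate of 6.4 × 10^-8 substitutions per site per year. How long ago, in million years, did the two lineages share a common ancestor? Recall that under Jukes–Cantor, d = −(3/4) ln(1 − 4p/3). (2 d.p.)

5.05

The sequences differ at 13 of 30 sites, so p = 13/30 ≈ 0.433333.
d = −(3/4) ln(1 − 4p/3) = −0.75 ln(1 − 0.577777) = −0.75 ln(0.422223)
  = −0.75 × (-0.862222) = 0.646667 substitutions/site.
Under a molecular clock d = 2μt, so t = d/(2μ) = 0.646667 / (2 × 6.4 × 10^-8) = 5.05 million years.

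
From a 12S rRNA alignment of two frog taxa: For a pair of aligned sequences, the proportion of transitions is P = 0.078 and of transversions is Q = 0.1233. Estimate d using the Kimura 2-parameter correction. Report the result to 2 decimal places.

Under the Kimura two-parameter model, d = −½ ln(1 − 2P − Q) − ¼ ln(1 − 2Q).
1 − 2P − Q = 0.7207, giving −½ ln(0.7207) = 0.163766.
1 − 2Q = 0.7534, giving −¼ ln(0.7534) = 0.070790.
d = 0.163766 + 0.070790 = 0.234556.

0.23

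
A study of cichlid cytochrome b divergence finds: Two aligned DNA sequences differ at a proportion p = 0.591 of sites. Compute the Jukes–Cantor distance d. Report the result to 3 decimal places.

d = −(3/4) ln(1 − 4p/3) = −0.75 ln(1 − 0.788) = −0.75 ln(0.212)
  = −0.75 × (-1.551169) = 1.163377 substitutions/site.

1.163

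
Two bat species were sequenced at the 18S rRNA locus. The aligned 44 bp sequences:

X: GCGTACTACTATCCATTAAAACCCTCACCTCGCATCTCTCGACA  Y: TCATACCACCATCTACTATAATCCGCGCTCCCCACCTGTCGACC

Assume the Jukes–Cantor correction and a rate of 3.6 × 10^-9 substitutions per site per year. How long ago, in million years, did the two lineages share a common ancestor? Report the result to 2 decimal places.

The sequences differ at 16 of 44 sites, so p = 16/44 ≈ 0.363636.
d = −(3/4) ln(1 − 4p/3) = −0.75 ln(1 − 0.484848) = −0.75 ln(0.515152)
  = −0.75 × (-0.663293) = 0.497470 substitutions/site.
Under a molecular clock d = 2μt, so t = d/(2μ) = 0.497470 / (2 × 3.6 × 10^-9) = 69.09 million years.

69.09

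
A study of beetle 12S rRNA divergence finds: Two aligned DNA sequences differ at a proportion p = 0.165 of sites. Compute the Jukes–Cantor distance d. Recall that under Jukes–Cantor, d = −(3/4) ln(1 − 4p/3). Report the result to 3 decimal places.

0.186

d = −(3/4) ln(1 − 4p/3) = −0.75 ln(1 − 0.22) = −0.75 ln(0.78)
  = −0.75 × (-0.248461) = 0.186346 substitutions/site.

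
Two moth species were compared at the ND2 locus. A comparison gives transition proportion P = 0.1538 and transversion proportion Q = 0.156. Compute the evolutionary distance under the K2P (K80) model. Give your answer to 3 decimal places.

0.405

Under the Kimura two-parameter model, d = −½ ln(1 − 2P − Q) − ¼ ln(1 − 2Q).
1 − 2P − Q = 0.5364, giving −½ ln(0.5364) = 0.311438.
1 − 2Q = 0.688, giving −¼ ln(0.688) = 0.093492.
d = 0.311438 + 0.093492 = 0.404930.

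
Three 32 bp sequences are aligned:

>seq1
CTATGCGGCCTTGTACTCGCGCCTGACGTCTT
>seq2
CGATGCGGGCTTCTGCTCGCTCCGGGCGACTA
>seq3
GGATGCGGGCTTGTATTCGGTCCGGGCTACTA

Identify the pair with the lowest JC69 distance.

seq2 and seq3

seq1–seq2: 9/32 differ, p = 0.281, d = 0.353.
seq1–seq3: 11/32 differ, p = 0.344, d = 0.460.
seq2–seq3: 6/32 differ, p = 0.188, d = 0.216.
The smallest distance is between seq2 and seq3.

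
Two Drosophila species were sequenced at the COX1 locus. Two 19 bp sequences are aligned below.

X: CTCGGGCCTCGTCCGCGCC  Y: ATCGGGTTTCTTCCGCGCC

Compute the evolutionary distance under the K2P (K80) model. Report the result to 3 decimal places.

Of 19 sites, 2 differences are transitions and 2 are transversions, so P = 2/19 ≈ 0.105263 and Q = 2/19 ≈ 0.105263.
Under the Kimura two-parameter model, d = −½ ln(1 − 2P − Q) − ¼ ln(1 − 2Q).
1 − 2P − Q = 0.684211, giving −½ ln(0.684211) = 0.189744.
1 − 2Q = 0.789474, giving −¼ ln(0.789474) = 0.059097.
d = 0.189744 + 0.059097 = 0.248841.

0.249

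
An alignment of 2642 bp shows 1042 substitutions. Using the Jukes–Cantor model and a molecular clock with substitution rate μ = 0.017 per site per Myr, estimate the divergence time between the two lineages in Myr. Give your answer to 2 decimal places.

16.46

p = 1042/2642 ≈ 0.394398.
d = −(3/4) ln(1 − 4p/3) = −0.75 ln(1 − 0.525864) = −0.75 ln(0.474136)
  = −0.75 × (-0.746261) = 0.559696 substitutions/site.
Under a molecular clock d = 2μt, so t = d/(2μ) = 0.559696 / (2 × 0.017) = 16.46 Myr.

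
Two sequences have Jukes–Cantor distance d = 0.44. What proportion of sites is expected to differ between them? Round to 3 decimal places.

p = (3/4)(1 − e^(−4d/3)) = 0.75 × (1 − e^(-0.586667)) = 0.75 × (1 − 0.556178) = 0.332867.

0.333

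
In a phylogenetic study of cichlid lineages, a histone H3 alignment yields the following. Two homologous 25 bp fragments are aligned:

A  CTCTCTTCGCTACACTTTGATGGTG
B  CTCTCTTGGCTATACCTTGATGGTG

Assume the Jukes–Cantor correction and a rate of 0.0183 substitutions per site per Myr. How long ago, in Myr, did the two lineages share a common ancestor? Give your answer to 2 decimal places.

The sequences differ at 3 of 25 sites (8, 13, 16), so p = 3/25 = 0.12.
d = −(3/4) ln(1 − 4p/3) = −0.75 ln(1 − 0.16) = −0.75 ln(0.84)
  = −0.75 × (-0.174353) = 0.130765 substitutions/site.
Under a molecular clock d = 2μt, so t = d/(2μ) = 0.130765 / (2 × 0.0183) = 3.57 Myr.

3.57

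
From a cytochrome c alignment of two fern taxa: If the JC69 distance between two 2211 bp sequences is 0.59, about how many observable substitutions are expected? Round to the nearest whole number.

903

Invert JC69: p = (3/4)(1 − e^(−4d/3)) = 0.75 × (1 − e^(-0.786667)) = 0.75 × (1 − 0.455360) = 0.408480.
Expected differing sites = pL ≈ 0.408480 × 2211 = 903.14928 ≈ 903.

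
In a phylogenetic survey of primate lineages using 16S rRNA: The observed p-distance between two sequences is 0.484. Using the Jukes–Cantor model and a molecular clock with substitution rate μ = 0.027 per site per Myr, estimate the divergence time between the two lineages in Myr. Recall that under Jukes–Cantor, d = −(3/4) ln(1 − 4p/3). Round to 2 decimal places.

d = −(3/4) ln(1 − 4p/3) = −0.75 ln(1 − 0.645333) = −0.75 ln(0.354667)
  = −0.75 × (-1.036576) = 0.777432 substitutions/site.
Under a molecular clock d = 2μt, so t = d/(2μ) = 0.777432 / (2 × 0.027) = 14.40 Myr.

14.40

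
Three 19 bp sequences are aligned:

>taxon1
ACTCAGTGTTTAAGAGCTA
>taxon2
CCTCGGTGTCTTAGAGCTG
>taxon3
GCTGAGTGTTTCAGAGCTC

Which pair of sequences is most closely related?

taxon1–taxon2: 5/19 differ, p = 0.263, d = 0.324.
taxon1–taxon3: 4/19 differ, p = 0.211, d = 0.247.
taxon2–taxon3: 6/19 differ, p = 0.316, d = 0.410.
The smallest distance is between taxon1 and taxon3.

taxon1 and taxon3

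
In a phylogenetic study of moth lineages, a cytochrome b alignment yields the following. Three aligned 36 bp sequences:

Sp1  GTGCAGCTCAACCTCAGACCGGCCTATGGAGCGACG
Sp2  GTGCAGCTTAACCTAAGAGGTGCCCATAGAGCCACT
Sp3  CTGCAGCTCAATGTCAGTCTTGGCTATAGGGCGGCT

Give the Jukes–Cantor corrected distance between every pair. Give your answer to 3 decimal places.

d(Sp1,Sp2) = 0.304, d(Sp1,Sp3) = 0.392, d(Sp2,Sp3) = 0.493

Sp1–Sp2: 9/36 sites differ → p = 0.25, d = −0.75 ln(1 − 0.333333) = 0.304098 ≈ 0.304.
Sp1–Sp3: 11/36 sites differ → p ≈ 0.305556, d = −0.75 ln(1 − 0.407408) = 0.392437 ≈ 0.392.
Sp2–Sp3: 13/36 sites differ → p ≈ 0.361111, d = −0.75 ln(1 − 0.481481) = 0.492584 ≈ 0.493.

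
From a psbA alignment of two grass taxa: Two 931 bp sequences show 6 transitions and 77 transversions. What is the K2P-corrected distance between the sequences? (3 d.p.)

P = 6/931 ≈ 0.006445 and Q = 77/931 ≈ 0.082707.
Under the Kimura two-parameter model, d = −½ ln(1 − 2P − Q) − ¼ ln(1 − 2Q).
1 − 2P − Q = 0.904403, giving −½ ln(0.904403) = 0.050240.
1 − 2Q = 0.834586, giving −¼ ln(0.834586) = 0.045205.
d = 0.050240 + 0.045205 = 0.095445.

0.095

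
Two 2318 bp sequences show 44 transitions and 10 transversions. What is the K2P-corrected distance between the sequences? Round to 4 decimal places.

0.0238

P = 44/2318 ≈ 0.018982 and Q = 10/2318 ≈ 0.004314.
Under the Kimura two-parameter model, d = −½ ln(1 − 2P − Q) − ¼ ln(1 − 2Q).
1 − 2P − Q = 0.957722, giving −½ ln(0.957722) = 0.021599.
1 − 2Q = 0.991372, giving −¼ ln(0.991372) = 0.002166.
d = 0.021599 + 0.002166 = 0.023765.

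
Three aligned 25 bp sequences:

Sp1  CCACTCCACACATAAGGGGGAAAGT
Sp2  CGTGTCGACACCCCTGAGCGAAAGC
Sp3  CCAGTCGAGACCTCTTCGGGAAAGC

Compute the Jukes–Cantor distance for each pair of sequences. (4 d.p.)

Sp1–Sp2: 11/25 sites differ → p = 0.44, d = −0.75 ln(1 − 0.586667) = 0.662626 ≈ 0.6626.
Sp1–Sp3: 9/25 sites differ → p = 0.36, d = −0.75 ln(1 − 0.48) = 0.490445 ≈ 0.4904.
Sp2–Sp3: 7/25 sites differ → p = 0.28, d = −0.75 ln(1 − 0.373333) = 0.350505 ≈ 0.3505.

d(Sp1,Sp2) = 0.6626, d(Sp1,Sp3) = 0.4904, d(Sp2,Sp3) = 0.3505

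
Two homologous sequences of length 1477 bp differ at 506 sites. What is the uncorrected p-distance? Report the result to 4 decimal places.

0.3426

p = 506/1477 = 0.342586… ≈ 0.3426 (to 4 d.p.).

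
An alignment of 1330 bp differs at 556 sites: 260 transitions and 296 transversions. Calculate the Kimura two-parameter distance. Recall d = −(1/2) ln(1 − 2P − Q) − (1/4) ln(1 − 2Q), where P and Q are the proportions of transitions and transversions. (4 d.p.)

P = 260/1330 ≈ 0.195489 and Q = 296/1330 ≈ 0.222556.
Under the Kimura two-parameter model, d = −½ ln(1 − 2P − Q) − ¼ ln(1 − 2Q).
1 − 2P − Q = 0.386466, giving −½ ln(0.386466) = 0.475356.
1 − 2Q = 0.554888, giving −¼ ln(0.554888) = 0.147247.
d = 0.475356 + 0.147247 = 0.622603.

0.6226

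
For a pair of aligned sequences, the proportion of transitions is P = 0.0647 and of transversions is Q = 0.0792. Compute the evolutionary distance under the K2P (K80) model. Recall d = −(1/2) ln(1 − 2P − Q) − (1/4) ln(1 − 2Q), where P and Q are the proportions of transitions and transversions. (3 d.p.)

Under the Kimura two-parameter model, d = −½ ln(1 − 2P − Q) − ¼ ln(1 − 2Q).
1 − 2P − Q = 0.7914, giving −½ ln(0.7914) = 0.116976.
1 − 2Q = 0.8416, giving −¼ ln(0.8416) = 0.043113.
d = 0.116976 + 0.043113 = 0.160089.

0.160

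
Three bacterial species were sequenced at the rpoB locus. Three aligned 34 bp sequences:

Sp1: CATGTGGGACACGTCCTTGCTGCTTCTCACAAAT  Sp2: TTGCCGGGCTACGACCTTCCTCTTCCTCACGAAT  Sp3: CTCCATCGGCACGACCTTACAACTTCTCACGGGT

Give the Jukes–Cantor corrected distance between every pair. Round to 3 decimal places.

Sp1–Sp2: 13/34 sites differ → p ≈ 0.382353, d = −0.75 ln(1 − 0.509804) = 0.534712 ≈ 0.535.
Sp1–Sp3: 14/34 sites differ → p ≈ 0.411765, d = −0.75 ln(1 − 0.54902) = 0.597249 ≈ 0.597.
Sp2–Sp3: 14/34 sites differ → p ≈ 0.411765, d = −0.75 ln(1 − 0.54902) = 0.597249 ≈ 0.597.

d(Sp1,Sp2) = 0.535, d(Sp1,Sp3) = 0.597, d(Sp2,Sp3) = 0.597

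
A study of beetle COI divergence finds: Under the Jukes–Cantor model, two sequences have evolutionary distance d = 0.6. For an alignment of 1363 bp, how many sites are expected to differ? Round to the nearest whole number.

563

Invert JC69: p = (3/4)(1 − e^(−4d/3)) = 0.75 × (1 − e^(-0.8)) = 0.75 × (1 − 0.449329) = 0.413003.
Expected differing sites = pL ≈ 0.413003 × 1363 = 562.923089 ≈ 563.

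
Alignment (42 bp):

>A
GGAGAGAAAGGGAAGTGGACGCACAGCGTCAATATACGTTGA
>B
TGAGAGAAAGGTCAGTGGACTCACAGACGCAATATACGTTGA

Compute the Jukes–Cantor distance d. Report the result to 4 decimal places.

The sequences differ at 7 of 42 sites (1, 12, 13, 21, 27, 28, 29), so p = 7/42 ≈ 0.166667.
d = −(3/4) ln(1 − 4p/3) = −0.75 ln(1 − 0.222223) = −0.75 ln(0.777777)
  = −0.75 × (-0.251315) = 0.188486 substitutions/site.

0.1885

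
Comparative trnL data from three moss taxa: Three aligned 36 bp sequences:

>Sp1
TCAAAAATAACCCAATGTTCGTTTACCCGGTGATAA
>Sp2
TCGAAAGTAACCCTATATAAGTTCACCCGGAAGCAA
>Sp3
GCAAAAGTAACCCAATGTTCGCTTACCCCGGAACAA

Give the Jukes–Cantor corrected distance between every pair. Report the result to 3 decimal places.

d(Sp1,Sp2) = 0.392, d(Sp1,Sp3) = 0.225, d(Sp2,Sp3) = 0.392

Sp1–Sp2: 11/36 sites differ → p ≈ 0.305556, d = −0.75 ln(1 − 0.407408) = 0.392437 ≈ 0.392.
Sp1–Sp3: 7/36 sites differ → p ≈ 0.194444, d = −0.75 ln(1 − 0.259259) = 0.225078 ≈ 0.225.
Sp2–Sp3: 11/36 sites differ → p ≈ 0.305556, d = −0.75 ln(1 − 0.407408) = 0.392437 ≈ 0.392.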